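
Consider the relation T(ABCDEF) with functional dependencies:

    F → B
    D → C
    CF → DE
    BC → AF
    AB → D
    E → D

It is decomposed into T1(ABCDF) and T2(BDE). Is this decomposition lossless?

Yes

Common attributes: T1 ∩ T2 = {BD}.
Closure of {BD}: D → C applies, adding C; BC → AF applies, adding AF; CF → DE applies, adding E. So (BD)⁺ = {ABCDEF}.
This closure contains every attribute of T1, so T1 ∩ T2 → T1. The join is lossless.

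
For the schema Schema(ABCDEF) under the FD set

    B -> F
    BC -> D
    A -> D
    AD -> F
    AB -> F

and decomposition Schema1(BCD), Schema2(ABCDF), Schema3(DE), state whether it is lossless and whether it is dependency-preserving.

Lossless test (chase): Rows 1 and 2 agree on B; apply B→F and equate their F entries. No row becomes fully distinguished — the join is lossy.
Dependency preservation: every FD's attributes lie within a single fragment, so each can be enforced locally — preserved.

lossy but dependency-preserving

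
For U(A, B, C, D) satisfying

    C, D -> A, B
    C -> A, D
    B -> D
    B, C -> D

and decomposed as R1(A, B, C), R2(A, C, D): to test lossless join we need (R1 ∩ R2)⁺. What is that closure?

A, B, C, D

R1 ∩ R2 = {A, C}.
C → A, D applies, adding D
C, D → A, B applies, adding B
Closure: {A, B, C, D}.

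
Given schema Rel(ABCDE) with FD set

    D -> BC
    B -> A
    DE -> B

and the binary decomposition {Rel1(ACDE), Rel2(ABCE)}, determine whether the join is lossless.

Common attributes: Rel1 ∩ Rel2 = {ACE}.
No dependency enlarges {ACE}, so (ACE)⁺ = {ACE}.
The closure contains neither all of Rel1 = {ACDE} nor all of Rel2 = {ABCE}, so the common attributes are not a superkey of either fragment. The join is lossy.

No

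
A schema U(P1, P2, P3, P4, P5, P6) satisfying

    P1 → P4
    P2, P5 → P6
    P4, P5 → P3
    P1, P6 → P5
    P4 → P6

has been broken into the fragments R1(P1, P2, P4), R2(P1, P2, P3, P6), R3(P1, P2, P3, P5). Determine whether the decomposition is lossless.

Yes

Chase test. Columns are P1, P2, P3, P4, P5, P6; row i has aⱼ where attribute j ∈ Ri, else bᵢⱼ.
Initial tableau (one row per fragment):
  row 1: a1 a2 b13 a4 b15 b16
  row 2: a1 a2 a3 b24 b25 a6
  row 3: a1 a2 a3 b34 a5 b36
Rows 1 and 2 agree on P1; apply P1→P4 and equate their P4 entries.
Rows 1 and 3 agree on P1; apply P1→P4 and equate their P4 entries.
Rows 1 and 2 agree on P4; apply P4→P6 and equate their P6 entries.
Rows 1 and 3 agree on P4; apply P4→P6 and equate their P6 entries.
Rows 1 and 2 agree on P1, P6; apply P1, P6→P5 and equate their P5 entries.
Rows 1 and 3 agree on P1, P6; apply P1, P6→P5 and equate their P5 entries.
Rows 1 and 2 agree on P4, P5; apply P4, P5→P3 and equate their P3 entries.
Row 1 is now all distinguished symbols — the join is lossless.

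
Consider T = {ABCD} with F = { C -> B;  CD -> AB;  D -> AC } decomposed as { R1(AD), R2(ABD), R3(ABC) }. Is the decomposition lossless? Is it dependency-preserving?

Lossless test (chase): Rows 1 and 2 agree on D; apply D→AC and equate their AC entries. Rows 1 and 2 agree on C; apply C→B and equate their B entries. No row becomes fully distinguished — the join is lossy.
Dependency preservation: the restricted closure of {D} across the fragments never reaches {AC}, so D → AC cannot be enforced without a join — not preserved.

lossy and not dependency-preserving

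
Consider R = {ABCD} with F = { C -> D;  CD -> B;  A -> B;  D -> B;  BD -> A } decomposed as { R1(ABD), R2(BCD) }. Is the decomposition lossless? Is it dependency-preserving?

lossless and dependency-preserving

Lossless test: (BD)⁺ = {ABD}, which contains all of one fragment — lossless.
Dependency preservation: every FD's attributes lie within a single fragment, so each can be enforced locally — preserved.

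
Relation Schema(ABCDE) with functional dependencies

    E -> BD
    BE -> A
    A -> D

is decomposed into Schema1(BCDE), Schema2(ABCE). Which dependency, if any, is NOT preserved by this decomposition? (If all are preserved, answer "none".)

Check A → D: no single fragment contains all of {AD}, and the restricted closure of {A} across the fragments never reaches {D}.
E → BD is preserved.
BE → A is preserved.

A -> D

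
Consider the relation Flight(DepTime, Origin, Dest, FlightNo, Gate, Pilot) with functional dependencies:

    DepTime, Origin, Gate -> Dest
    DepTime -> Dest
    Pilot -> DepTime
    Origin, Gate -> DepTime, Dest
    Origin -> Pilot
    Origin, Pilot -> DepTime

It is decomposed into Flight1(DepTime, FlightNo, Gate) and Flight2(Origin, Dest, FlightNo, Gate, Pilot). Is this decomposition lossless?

Common attributes: Flight1 ∩ Flight2 = {FlightNo, Gate}.
No dependency enlarges {FlightNo, Gate}, so (FlightNo, Gate)⁺ = {FlightNo, Gate}.
The closure contains neither all of Flight1 = {DepTime, FlightNo, Gate} nor all of Flight2 = {Origin, Dest, FlightNo, Gate, Pilot}, so the common attributes are not a superkey of either fragment. The join is lossy.

No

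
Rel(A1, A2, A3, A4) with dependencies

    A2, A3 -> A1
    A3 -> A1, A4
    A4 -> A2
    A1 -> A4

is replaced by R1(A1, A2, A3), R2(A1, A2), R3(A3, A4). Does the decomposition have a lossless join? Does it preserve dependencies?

lossless but not dependency-preserving

Lossless test (chase): Rows 1 and 3 agree on A3; apply A3→A1, A4 and equate their A1, A4 entries. Rows 1 and 3 agree on A4; apply A4→A2 and equate their A2 entries. Rows 1 and 2 agree on A1; apply A1→A4 and equate their A4 entries. Row 1 is now all distinguished symbols — the join is lossless.
Dependency preservation: the restricted closure of {A4} across the fragments never reaches {A2}, so A4 → A2 cannot be enforced without a join — not preserved.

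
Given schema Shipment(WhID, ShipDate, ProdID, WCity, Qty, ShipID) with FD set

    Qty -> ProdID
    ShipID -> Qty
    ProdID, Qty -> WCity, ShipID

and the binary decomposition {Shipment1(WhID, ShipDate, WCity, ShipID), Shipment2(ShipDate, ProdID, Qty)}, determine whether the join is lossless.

Common attributes: Shipment1 ∩ Shipment2 = {ShipDate}.
No dependency enlarges {ShipDate}, so (ShipDate)⁺ = {ShipDate}.
The closure contains neither all of Shipment1 = {WhID, ShipDate, WCity, ShipID} nor all of Shipment2 = {ShipDate, ProdID, Qty}, so the common attributes are not a superkey of either fragment. The join is lossy.

No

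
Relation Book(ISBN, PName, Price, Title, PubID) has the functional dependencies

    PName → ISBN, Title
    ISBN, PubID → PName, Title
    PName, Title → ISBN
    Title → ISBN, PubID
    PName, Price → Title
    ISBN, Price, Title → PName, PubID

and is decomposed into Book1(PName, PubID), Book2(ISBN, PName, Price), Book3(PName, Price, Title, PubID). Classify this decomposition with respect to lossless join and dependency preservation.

lossless but not dependency-preserving

Lossless test (chase): Rows 1 and 2 agree on PName; apply PName→ISBN, Title and equate their ISBN, Title entries. Rows 1 and 3 agree on PName; apply PName→ISBN, Title and equate their ISBN, Title entries. Rows 1 and 2 agree on Title; apply Title→ISBN, PubID and equate their ISBN, PubID entries. Row 2 is now all distinguished symbols — the join is lossless.
Dependency preservation: the restricted closure of {ISBN, PubID} across the fragments never reaches {PName, Title}, so ISBN, PubID → PName, Title cannot be enforced without a join — not preserved.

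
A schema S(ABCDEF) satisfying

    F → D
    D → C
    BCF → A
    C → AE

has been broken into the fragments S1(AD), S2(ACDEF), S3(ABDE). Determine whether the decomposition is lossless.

Chase test. Columns are ABCDEF; row i has aⱼ where attribute j ∈ Si, else bᵢⱼ.
Initial tableau (one row per fragment):
  row 1: a1 b12 b13 a4 b15 b16
  row 2: a1 b22 a3 a4 a5 a6
  row 3: a1 a2 b33 a4 a5 b36
Rows 1 and 2 agree on D; apply D→C and equate their C entries.
Rows 1 and 3 agree on D; apply D→C and equate their C entries.
Rows 1 and 2 agree on C; apply C→AE and equate their AE entries.
No row becomes fully distinguished — the join is lossy.

No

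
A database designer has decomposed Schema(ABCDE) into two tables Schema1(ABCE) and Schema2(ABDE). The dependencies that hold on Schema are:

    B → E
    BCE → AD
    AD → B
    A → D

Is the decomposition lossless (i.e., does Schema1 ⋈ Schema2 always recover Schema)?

Common attributes: Schema1 ∩ Schema2 = {ABE}.
Closure of {ABE}: A → D applies, adding D. So (ABE)⁺ = {ABDE}.
This closure contains every attribute of Schema2, so Schema1 ∩ Schema2 → Schema2. The join is lossless.

Yes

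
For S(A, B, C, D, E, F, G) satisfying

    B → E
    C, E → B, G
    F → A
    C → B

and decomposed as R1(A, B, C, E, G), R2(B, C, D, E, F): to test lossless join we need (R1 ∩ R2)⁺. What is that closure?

R1 ∩ R2 = {B, C, E}.
C, E → B, G applies, adding G
Closure: {B, C, E, G}.

B, C, E, G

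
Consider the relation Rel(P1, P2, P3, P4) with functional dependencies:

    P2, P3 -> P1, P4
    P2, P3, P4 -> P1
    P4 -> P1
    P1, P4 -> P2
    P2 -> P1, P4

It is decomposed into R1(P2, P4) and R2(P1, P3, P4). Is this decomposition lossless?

Common attributes: R1 ∩ R2 = {P4}.
Closure of {P4}: P4 → P1 applies, adding P1; P1, P4 → P2 applies, adding P2. So (P4)⁺ = {P1, P2, P4}.
This closure contains every attribute of R1, so R1 ∩ R2 → R1. The join is lossless.

Yes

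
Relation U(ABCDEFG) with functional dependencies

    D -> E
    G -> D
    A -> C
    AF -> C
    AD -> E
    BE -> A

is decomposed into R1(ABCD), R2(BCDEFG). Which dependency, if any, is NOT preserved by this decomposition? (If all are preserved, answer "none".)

Check BE → A: no single fragment contains all of {ABE}, and the restricted closure of {BE} across the fragments never reaches {A}.
D → E is preserved.
G → D is preserved.
A → C is preserved.
AF → C is preserved.
AD → E is preserved.

BE -> A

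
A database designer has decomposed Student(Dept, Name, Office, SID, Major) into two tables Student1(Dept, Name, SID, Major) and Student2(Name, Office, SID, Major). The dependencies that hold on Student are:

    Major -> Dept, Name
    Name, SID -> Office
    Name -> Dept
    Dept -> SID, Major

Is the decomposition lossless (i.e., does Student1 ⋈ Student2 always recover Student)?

Yes

Common attributes: Student1 ∩ Student2 = {Name, SID, Major}.
Closure of {Name, SID, Major}: Major → Dept, Name applies, adding Dept; Name, SID → Office applies, adding Office. So (Name, SID, Major)⁺ = {Dept, Name, Office, SID, Major}.
This closure contains every attribute of Student1, so Student1 ∩ Student2 → Student1. The join is lossless.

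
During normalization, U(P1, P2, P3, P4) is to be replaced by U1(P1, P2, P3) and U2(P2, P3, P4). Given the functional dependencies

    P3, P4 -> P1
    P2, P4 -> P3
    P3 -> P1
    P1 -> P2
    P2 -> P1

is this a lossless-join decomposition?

Common attributes: U1 ∩ U2 = {P2, P3}.
Closure of {P2, P3}: P3 → P1 applies, adding P1. So (P2, P3)⁺ = {P1, P2, P3}.
This closure contains every attribute of U1, so U1 ∩ U2 → U1. The join is lossless.

Yes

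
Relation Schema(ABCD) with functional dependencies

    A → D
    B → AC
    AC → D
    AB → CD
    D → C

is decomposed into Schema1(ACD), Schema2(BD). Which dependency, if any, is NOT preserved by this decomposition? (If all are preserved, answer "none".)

B → AC

Check B → AC: no single fragment contains all of {ABC}, and the restricted closure of {B} across the fragments never reaches {AC}.
A → D is preserved.
AC → D is preserved.
AB → CD is preserved.
D → C is preserved.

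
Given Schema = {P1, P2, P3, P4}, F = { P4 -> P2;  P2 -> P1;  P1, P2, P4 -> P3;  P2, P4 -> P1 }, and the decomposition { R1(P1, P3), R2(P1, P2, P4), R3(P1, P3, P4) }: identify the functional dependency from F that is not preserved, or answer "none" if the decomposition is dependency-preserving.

P4 → P2 lies within R2.
P2 → P1 lies within R2.
P1, P2, P4 → P3: restricted closure across fragments reaches P3.
P2, P4 → P1 lies within R2.
Every dependency is enforceable on the fragments, so the decomposition is dependency-preserving.

none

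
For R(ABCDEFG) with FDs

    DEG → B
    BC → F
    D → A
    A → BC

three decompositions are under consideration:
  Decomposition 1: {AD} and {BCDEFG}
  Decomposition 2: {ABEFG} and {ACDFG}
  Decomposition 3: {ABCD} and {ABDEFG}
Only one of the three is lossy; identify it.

Decomposition 2

Decomposition 1: common = {D}, closure = {ABCDF} → lossless.
Decomposition 2: common = {AFG}, closure = {ABCFG} → lossy.
Decomposition 3: common = {ABD}, closure = {ABCDF} → lossless.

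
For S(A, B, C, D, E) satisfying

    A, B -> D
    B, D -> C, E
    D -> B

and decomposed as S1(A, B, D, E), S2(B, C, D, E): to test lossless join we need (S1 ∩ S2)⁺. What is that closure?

S1 ∩ S2 = {B, D, E}.
B, D → C, E applies, adding C
Closure: {B, C, D, E}.

B, C, D, E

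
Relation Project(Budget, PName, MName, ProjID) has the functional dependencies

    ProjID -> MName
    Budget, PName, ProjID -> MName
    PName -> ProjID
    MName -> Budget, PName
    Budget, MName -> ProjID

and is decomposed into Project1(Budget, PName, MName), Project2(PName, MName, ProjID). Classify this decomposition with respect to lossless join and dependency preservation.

lossless and dependency-preserving

Lossless test: (PName, MName)⁺ = {Budget, PName, MName, ProjID}, which contains all of one fragment — lossless.
Dependency preservation: Budget, PName, ProjID → MName; Budget, MName → ProjID are not contained in any single fragment, but the restricted closure of each left-hand side across the fragments still reaches the right-hand side; the remaining FDs each lie inside some fragment. All dependencies are preserved.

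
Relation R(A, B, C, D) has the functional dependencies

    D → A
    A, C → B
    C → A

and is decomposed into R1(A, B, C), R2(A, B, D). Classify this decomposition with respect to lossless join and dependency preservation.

Lossless test: (A, B)⁺ = {A, B}, which is a superkey of neither fragment — lossy.
Dependency preservation: every FD's attributes lie within a single fragment, so each can be enforced locally — preserved.

lossy but dependency-preserving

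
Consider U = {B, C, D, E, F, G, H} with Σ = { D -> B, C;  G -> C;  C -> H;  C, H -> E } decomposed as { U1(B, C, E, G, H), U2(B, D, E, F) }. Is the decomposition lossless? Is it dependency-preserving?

Lossless test: (B, E)⁺ = {B, E}, which is a superkey of neither fragment — lossy.
Dependency preservation: the restricted closure of {D} across the fragments never reaches {B, C}, so D → B, C cannot be enforced without a join — not preserved.

lossy and not dependency-preserving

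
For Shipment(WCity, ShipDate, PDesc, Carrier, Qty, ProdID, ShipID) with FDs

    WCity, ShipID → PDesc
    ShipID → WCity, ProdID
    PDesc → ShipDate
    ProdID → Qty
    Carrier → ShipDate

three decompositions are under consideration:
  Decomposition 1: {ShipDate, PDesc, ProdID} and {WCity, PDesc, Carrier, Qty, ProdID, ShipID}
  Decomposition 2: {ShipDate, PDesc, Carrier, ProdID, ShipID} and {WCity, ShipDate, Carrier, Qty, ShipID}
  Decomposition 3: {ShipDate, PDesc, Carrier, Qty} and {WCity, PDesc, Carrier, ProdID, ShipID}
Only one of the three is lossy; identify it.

Decomposition 1: common = {PDesc, ProdID}, closure = {ShipDate, PDesc, Qty, ProdID} → lossless.
Decomposition 2: common = {ShipDate, Carrier, ShipID}, closure = {WCity, ShipDate, PDesc, Carrier, Qty, ProdID, ShipID} → lossless.
Decomposition 3: common = {PDesc, Carrier}, closure = {ShipDate, PDesc, Carrier} → lossy.

Decomposition 3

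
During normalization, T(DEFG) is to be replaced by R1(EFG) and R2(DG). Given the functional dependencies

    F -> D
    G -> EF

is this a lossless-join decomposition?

Yes

Common attributes: R1 ∩ R2 = {G}.
Closure of {G}: G → EF applies, adding EF; F → D applies, adding D. So (G)⁺ = {DEFG}.
This closure contains every attribute of R1, so R1 ∩ R2 → R1. The join is lossless.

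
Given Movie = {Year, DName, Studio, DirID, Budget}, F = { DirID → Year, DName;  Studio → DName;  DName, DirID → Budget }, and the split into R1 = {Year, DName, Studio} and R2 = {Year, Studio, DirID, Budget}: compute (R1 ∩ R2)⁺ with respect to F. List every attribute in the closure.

Year, DName, Studio

R1 ∩ R2 = {Year, Studio}.
Studio → DName applies, adding DName
Closure: {Year, DName, Studio}.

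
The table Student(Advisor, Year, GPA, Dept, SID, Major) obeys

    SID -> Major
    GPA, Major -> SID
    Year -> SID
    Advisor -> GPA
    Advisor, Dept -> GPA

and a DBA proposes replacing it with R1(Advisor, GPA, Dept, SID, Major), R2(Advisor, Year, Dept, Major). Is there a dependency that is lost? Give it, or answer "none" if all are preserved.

Check Year → SID: no single fragment contains all of {Year, SID}, and the restricted closure of {Year} across the fragments never reaches {SID}.
SID → Major is preserved.
GPA, Major → SID is preserved.
Advisor → GPA is preserved.
Advisor, Dept → GPA is preserved.

Year -> SID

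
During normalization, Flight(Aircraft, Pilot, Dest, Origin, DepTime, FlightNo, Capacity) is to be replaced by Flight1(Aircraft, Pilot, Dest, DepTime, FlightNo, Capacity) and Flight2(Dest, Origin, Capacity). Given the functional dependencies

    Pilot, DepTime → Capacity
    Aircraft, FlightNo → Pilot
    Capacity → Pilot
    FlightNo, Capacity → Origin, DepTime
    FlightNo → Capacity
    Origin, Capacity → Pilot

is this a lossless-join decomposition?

Common attributes: Flight1 ∩ Flight2 = {Dest, Capacity}.
Closure of {Dest, Capacity}: Capacity → Pilot applies, adding Pilot. So (Dest, Capacity)⁺ = {Pilot, Dest, Capacity}.
The closure contains neither all of Flight1 = {Aircraft, Pilot, Dest, DepTime, FlightNo, Capacity} nor all of Flight2 = {Dest, Origin, Capacity}, so the common attributes are not a superkey of either fragment. The join is lossy.

No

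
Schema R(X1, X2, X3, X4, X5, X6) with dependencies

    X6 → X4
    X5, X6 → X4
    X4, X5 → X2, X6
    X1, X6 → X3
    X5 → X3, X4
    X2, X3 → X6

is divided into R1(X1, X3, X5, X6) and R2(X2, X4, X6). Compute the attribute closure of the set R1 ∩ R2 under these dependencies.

R1 ∩ R2 = {X6}.
X6 → X4 applies, adding X4
Closure: {X4, X6}.

X4, X6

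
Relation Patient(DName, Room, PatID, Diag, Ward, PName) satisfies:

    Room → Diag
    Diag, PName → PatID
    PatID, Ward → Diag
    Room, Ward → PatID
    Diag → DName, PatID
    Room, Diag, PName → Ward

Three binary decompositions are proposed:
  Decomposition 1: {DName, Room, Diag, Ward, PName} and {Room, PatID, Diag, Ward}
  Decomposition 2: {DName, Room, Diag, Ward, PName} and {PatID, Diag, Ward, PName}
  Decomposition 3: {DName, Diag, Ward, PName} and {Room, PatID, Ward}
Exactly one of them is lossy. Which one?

Decomposition 3

Decomposition 1: common = {Room, Diag, Ward}, closure = {DName, Room, PatID, Diag, Ward} → lossless.
Decomposition 2: common = {Diag, Ward, PName}, closure = {DName, PatID, Diag, Ward, PName} → lossless.
Decomposition 3: common = {Ward}, closure = {Ward} → lossy.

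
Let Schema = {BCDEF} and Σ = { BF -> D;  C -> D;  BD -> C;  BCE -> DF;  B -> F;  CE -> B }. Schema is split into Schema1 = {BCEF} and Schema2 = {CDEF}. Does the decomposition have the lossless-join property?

Yes

Common attributes: Schema1 ∩ Schema2 = {CEF}.
Closure of {CEF}: C → D applies, adding D; CE → B applies, adding B. So (CEF)⁺ = {BCDEF}.
This closure contains every attribute of Schema1, so Schema1 ∩ Schema2 → Schema1. The join is lossless.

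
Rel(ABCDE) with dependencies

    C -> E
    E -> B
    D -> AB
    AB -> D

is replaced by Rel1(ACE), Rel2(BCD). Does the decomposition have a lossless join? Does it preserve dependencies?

lossy and not dependency-preserving

Lossless test: (C)⁺ = {BCE}, which is a superkey of neither fragment — lossy.
Dependency preservation: the restricted closure of {E} across the fragments never reaches {B}, so E → B cannot be enforced without a join — not preserved.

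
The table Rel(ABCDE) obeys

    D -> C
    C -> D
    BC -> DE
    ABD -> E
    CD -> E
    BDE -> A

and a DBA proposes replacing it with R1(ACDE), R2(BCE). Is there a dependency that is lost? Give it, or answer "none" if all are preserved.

BDE -> A

Check BDE → A: no single fragment contains all of {ABDE}, and the restricted closure of {BDE} across the fragments never reaches {A}.
D → C is preserved.
C → D is preserved.
BC → DE is preserved.
ABD → E is preserved.
CD → E is preserved.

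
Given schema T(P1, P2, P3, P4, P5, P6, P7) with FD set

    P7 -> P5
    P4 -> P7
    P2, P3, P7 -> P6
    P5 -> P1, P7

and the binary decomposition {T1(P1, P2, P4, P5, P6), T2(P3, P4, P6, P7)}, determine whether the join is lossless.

Common attributes: T1 ∩ T2 = {P4, P6}.
Closure of {P4, P6}: P4 → P7 applies, adding P7; P7 → P5 applies, adding P5; P5 → P1, P7 applies, adding P1. So (P4, P6)⁺ = {P1, P4, P5, P6, P7}.
The closure contains neither all of T1 = {P1, P2, P4, P5, P6} nor all of T2 = {P3, P4, P6, P7}, so the common attributes are not a superkey of either fragment. The join is lossy.

No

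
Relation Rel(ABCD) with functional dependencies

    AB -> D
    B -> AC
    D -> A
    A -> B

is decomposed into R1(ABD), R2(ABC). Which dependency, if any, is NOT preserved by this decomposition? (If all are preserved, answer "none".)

none

AB → D lies within R1.
B → AC lies within R2.
D → A lies within R1.
A → B lies within R1.
Every dependency is enforceable on the fragments, so the decomposition is dependency-preserving.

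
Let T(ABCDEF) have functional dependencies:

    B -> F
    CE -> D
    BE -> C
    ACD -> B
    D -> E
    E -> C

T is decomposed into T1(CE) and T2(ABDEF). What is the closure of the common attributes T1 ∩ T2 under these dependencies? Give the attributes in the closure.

T1 ∩ T2 = {E}.
E → C applies, adding C
CE → D applies, adding D
Closure: {CDE}.

CDE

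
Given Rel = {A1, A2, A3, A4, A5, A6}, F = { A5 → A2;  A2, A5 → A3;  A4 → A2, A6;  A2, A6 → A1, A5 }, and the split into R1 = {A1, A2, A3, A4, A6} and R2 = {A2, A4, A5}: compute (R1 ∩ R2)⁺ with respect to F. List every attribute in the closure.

A1, A2, A3, A4, A5, A6

R1 ∩ R2 = {A2, A4}.
A4 → A2, A6 applies, adding A6
A2, A6 → A1, A5 applies, adding A1, A5
A2, A5 → A3 applies, adding A3
Closure: {A1, A2, A3, A4, A5, A6}.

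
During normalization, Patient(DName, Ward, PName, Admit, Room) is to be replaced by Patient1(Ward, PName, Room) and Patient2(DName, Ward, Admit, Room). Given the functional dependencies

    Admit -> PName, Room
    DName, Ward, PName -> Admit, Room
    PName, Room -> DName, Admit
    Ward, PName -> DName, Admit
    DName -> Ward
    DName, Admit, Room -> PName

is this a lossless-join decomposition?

Common attributes: Patient1 ∩ Patient2 = {Ward, Room}.
No dependency enlarges {Ward, Room}, so (Ward, Room)⁺ = {Ward, Room}.
The closure contains neither all of Patient1 = {Ward, PName, Room} nor all of Patient2 = {DName, Ward, Admit, Room}, so the common attributes are not a superkey of either fragment. The join is lossy.

No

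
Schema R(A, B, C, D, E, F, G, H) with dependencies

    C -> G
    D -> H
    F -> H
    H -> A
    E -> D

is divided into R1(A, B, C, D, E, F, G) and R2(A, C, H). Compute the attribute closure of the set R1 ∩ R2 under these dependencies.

R1 ∩ R2 = {A, C}.
C → G applies, adding G
Closure: {A, C, G}.

A, C, G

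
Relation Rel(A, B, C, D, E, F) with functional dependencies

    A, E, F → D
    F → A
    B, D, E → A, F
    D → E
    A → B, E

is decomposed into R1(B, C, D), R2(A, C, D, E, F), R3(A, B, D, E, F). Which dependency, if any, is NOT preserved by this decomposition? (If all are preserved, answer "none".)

none

A, E, F → D lies within R2.
F → A lies within R2.
B, D, E → A, F lies within R3.
D → E lies within R2.
A → B, E lies within R3.
Every dependency is enforceable on the fragments, so the decomposition is dependency-preserving.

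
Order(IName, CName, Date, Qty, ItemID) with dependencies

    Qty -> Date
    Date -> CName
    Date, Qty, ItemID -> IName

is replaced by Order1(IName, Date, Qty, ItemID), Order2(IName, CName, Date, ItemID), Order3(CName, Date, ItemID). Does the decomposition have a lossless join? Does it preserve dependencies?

Lossless test (chase): Rows 1 and 2 agree on Date; apply Date→CName and equate their CName entries. Row 1 is now all distinguished symbols — the join is lossless.
Dependency preservation: every FD's attributes lie within a single fragment, so each can be enforced locally — preserved.

lossless and dependency-preserving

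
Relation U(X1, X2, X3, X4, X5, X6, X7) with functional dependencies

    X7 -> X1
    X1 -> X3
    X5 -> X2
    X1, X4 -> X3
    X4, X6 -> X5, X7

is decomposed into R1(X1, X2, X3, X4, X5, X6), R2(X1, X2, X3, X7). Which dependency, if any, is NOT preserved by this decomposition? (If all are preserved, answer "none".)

Check X4, X6 → X5, X7: no single fragment contains all of {X4, X5, X6, X7}, and the restricted closure of {X4, X6} across the fragments never reaches {X5, X7}.
X7 → X1 is preserved.
X1 → X3 is preserved.
X5 → X2 is preserved.
X1, X4 → X3 is preserved.

X4, X6 -> X5, X7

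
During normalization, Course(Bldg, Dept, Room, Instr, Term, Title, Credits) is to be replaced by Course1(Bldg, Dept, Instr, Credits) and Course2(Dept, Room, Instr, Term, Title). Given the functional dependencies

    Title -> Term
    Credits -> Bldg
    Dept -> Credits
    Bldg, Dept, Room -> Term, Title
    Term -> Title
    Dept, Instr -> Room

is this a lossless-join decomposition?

Yes

Common attributes: Course1 ∩ Course2 = {Dept, Instr}.
Closure of {Dept, Instr}: Dept → Credits applies, adding Credits; Dept, Instr → Room applies, adding Room; Credits → Bldg applies, adding Bldg; Bldg, Dept, Room → Term, Title applies, adding Term, Title. So (Dept, Instr)⁺ = {Bldg, Dept, Room, Instr, Term, Title, Credits}.
This closure contains every attribute of Course1, so Course1 ∩ Course2 → Course1. The join is lossless.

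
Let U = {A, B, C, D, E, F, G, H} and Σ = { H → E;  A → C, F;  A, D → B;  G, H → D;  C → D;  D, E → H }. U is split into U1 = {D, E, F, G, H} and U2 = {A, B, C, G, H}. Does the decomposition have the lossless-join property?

Common attributes: U1 ∩ U2 = {G, H}.
Closure of {G, H}: H → E applies, adding E; G, H → D applies, adding D. So (G, H)⁺ = {D, E, G, H}.
The closure contains neither all of U1 = {D, E, F, G, H} nor all of U2 = {A, B, C, G, H}, so the common attributes are not a superkey of either fragment. The join is lossy.

No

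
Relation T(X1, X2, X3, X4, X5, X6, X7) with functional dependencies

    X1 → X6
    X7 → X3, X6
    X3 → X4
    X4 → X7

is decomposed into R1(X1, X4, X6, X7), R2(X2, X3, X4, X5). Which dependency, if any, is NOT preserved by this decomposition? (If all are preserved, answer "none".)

X1 → X6 lies within R1.
X7 → X3, X6: restricted closure across fragments reaches X3, X6.
X3 → X4 lies within R2.
X4 → X7 lies within R1.
Every dependency is enforceable on the fragments, so the decomposition is dependency-preserving.

none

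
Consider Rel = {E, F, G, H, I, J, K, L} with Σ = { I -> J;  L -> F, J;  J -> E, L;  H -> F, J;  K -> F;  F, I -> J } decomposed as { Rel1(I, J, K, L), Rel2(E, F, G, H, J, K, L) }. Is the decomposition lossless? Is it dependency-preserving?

Lossless test: (J, K, L)⁺ = {E, F, J, K, L}, which is a superkey of neither fragment — lossy.
Dependency preservation: F, I → J is not contained in any single fragment, but the restricted closure of its left-hand side across the fragments still reaches the right-hand side; the remaining FDs each lie inside some fragment. All dependencies are preserved.

lossy but dependency-preserving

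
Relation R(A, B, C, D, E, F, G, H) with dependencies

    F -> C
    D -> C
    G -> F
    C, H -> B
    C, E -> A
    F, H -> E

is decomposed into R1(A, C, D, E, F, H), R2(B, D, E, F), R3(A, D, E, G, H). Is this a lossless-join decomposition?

Chase test. Columns are A, B, C, D, E, F, G, H; row i has aⱼ where attribute j ∈ Ri, else bᵢⱼ.
Initial tableau (one row per fragment):
  row 1: a1 b12 a3 a4 a5 a6 b17 a8
  row 2: b21 a2 b23 a4 a5 a6 b27 b28
  row 3: a1 b32 b33 a4 a5 b36 a7 a8
Rows 1 and 2 agree on F; apply F→C and equate their C entries.
Rows 1 and 3 agree on D; apply D→C and equate their C entries.
Rows 1 and 3 agree on C, H; apply C, H→B and equate their B entries.
Rows 1 and 2 agree on C, E; apply C, E→A and equate their A entries.
No row becomes fully distinguished — the join is lossy.

No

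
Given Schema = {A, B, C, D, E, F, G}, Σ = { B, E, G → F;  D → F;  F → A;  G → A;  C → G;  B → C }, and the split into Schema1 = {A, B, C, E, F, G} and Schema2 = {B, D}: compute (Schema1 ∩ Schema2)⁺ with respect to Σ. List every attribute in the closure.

Schema1 ∩ Schema2 = {B}.
B → C applies, adding C
C → G applies, adding G
G → A applies, adding A
Closure: {A, B, C, G}.

A, B, C, G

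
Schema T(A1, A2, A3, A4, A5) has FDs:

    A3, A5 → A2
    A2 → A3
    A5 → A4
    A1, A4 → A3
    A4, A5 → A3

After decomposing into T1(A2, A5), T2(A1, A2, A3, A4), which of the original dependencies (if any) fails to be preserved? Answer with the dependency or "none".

Check A5 → A4: no single fragment contains all of {A4, A5}, and the restricted closure of {A5} across the fragments never reaches {A4}.
A3, A5 → A2 is preserved.
A2 → A3 is preserved.
A1, A4 → A3 is preserved.
A4, A5 → A3 is preserved.

A5 → A4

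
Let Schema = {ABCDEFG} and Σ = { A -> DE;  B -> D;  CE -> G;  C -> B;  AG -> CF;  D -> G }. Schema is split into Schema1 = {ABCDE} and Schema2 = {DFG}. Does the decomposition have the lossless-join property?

No

Common attributes: Schema1 ∩ Schema2 = {D}.
Closure of {D}: D → G applies, adding G. So (D)⁺ = {DG}.
The closure contains neither all of Schema1 = {ABCDE} nor all of Schema2 = {DFG}, so the common attributes are not a superkey of either fragment. The join is lossy.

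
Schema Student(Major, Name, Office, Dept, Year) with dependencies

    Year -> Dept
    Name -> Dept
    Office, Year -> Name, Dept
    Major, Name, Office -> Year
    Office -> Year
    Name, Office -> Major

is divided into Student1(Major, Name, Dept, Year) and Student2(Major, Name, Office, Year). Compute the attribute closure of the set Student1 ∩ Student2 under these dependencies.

Major, Name, Dept, Year

Student1 ∩ Student2 = {Major, Name, Year}.
Year → Dept applies, adding Dept
Closure: {Major, Name, Dept, Year}.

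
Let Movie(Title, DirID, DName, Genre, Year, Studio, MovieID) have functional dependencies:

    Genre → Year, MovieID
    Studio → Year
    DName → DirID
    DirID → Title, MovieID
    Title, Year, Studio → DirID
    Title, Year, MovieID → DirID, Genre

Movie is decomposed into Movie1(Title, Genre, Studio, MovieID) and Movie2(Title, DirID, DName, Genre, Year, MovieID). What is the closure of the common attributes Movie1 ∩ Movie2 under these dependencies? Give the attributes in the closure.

Title, DirID, Genre, Year, MovieID

Movie1 ∩ Movie2 = {Title, Genre, MovieID}.
Genre → Year, MovieID applies, adding Year
Title, Year, MovieID → DirID, Genre applies, adding DirID
Closure: {Title, DirID, Genre, Year, MovieID}.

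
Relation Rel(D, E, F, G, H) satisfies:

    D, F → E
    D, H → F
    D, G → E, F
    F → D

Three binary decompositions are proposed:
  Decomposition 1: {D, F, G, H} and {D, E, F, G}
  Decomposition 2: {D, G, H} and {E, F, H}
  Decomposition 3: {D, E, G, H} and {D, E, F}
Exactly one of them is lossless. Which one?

Decomposition 1

Decomposition 1: common = {D, F, G}, closure = {D, E, F, G} → lossless.
Decomposition 2: common = {H}, closure = {H} → lossy.
Decomposition 3: common = {D, E}, closure = {D, E} → lossy.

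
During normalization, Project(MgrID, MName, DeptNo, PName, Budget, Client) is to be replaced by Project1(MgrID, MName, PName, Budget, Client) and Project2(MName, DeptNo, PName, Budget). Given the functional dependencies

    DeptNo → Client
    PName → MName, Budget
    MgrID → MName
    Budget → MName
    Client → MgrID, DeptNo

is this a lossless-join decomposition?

Common attributes: Project1 ∩ Project2 = {MName, PName, Budget}.
No dependency enlarges {MName, PName, Budget}, so (MName, PName, Budget)⁺ = {MName, PName, Budget}.
The closure contains neither all of Project1 = {MgrID, MName, PName, Budget, Client} nor all of Project2 = {MName, DeptNo, PName, Budget}, so the common attributes are not a superkey of either fragment. The join is lossy.

No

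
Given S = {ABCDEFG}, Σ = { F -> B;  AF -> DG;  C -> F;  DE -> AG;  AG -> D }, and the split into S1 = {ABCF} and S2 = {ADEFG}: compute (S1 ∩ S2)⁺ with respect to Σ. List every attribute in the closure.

ABDFG

S1 ∩ S2 = {AF}.
F → B applies, adding B
AF → DG applies, adding DG
Closure: {ABDFG}.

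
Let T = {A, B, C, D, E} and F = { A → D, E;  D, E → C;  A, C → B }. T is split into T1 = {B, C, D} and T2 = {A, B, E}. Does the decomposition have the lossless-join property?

Common attributes: T1 ∩ T2 = {B}.
No dependency enlarges {B}, so (B)⁺ = {B}.
The closure contains neither all of T1 = {B, C, D} nor all of T2 = {A, B, E}, so the common attributes are not a superkey of either fragment. The join is lossy.

No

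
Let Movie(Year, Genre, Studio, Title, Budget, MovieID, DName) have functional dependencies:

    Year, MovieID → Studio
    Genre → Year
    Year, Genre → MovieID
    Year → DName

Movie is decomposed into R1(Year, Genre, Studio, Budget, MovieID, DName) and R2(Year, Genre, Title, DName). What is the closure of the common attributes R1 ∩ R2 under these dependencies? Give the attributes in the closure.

Year, Genre, Studio, MovieID, DName

R1 ∩ R2 = {Year, Genre, DName}.
Year, Genre → MovieID applies, adding MovieID
Year, MovieID → Studio applies, adding Studio
Closure: {Year, Genre, Studio, MovieID, DName}.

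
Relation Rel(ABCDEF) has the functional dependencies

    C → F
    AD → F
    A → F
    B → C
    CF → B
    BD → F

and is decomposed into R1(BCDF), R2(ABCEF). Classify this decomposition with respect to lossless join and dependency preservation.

lossy but dependency-preserving

Lossless test: (BCF)⁺ = {BCF}, which is a superkey of neither fragment — lossy.
Dependency preservation: AD → F is not contained in any single fragment, but the restricted closure of its left-hand side across the fragments still reaches the right-hand side; the remaining FDs each lie inside some fragment. All dependencies are preserved.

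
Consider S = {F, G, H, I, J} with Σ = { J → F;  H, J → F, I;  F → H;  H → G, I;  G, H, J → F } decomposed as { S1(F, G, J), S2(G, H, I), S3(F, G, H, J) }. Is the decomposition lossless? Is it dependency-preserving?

Lossless test (chase): Rows 1 and 3 agree on F; apply F→H and equate their H entries. Rows 1 and 2 agree on H; apply H→G, I and equate their G, I entries. Rows 1 and 3 agree on H; apply H→G, I and equate their G, I entries. Row 1 is now all distinguished symbols — the join is lossless.
Dependency preservation: H, J → F, I is not contained in any single fragment, but the restricted closure of its left-hand side across the fragments still reaches the right-hand side; the remaining FDs each lie inside some fragment. All dependencies are preserved.

lossless and dependency-preserving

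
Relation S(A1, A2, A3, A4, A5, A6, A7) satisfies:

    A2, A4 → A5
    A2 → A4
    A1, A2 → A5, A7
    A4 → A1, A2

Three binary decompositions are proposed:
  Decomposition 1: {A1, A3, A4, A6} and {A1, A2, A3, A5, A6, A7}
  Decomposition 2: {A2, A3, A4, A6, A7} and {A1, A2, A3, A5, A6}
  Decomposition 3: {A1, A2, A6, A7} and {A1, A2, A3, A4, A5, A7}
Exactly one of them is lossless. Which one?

Decomposition 1: common = {A1, A3, A6}, closure = {A1, A3, A6} → lossy.
Decomposition 2: common = {A2, A3, A6}, closure = {A1, A2, A3, A4, A5, A6, A7} → lossless.
Decomposition 3: common = {A1, A2, A7}, closure = {A1, A2, A4, A5, A7} → lossy.

Decomposition 2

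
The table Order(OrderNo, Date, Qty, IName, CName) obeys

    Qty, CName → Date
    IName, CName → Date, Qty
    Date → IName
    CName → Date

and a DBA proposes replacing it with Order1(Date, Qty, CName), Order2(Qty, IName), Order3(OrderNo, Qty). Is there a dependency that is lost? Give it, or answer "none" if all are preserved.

Date → IName

Check Date → IName: no single fragment contains all of {Date, IName}, and the restricted closure of {Date} across the fragments never reaches {IName}.
Qty, CName → Date is preserved.
IName, CName → Date, Qty is preserved.
CName → Date is preserved.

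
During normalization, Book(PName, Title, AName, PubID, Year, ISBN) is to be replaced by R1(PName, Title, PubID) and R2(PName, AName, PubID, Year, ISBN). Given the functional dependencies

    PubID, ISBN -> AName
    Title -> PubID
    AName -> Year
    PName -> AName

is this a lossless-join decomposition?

Common attributes: R1 ∩ R2 = {PName, PubID}.
Closure of {PName, PubID}: PName → AName applies, adding AName; AName → Year applies, adding Year. So (PName, PubID)⁺ = {PName, AName, PubID, Year}.
The closure contains neither all of R1 = {PName, Title, PubID} nor all of R2 = {PName, AName, PubID, Year, ISBN}, so the common attributes are not a superkey of either fragment. The join is lossy.

No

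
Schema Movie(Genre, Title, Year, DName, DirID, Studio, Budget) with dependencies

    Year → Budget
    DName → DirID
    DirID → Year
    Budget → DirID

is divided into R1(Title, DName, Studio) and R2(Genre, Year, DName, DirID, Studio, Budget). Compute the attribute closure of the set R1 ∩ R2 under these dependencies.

Year, DName, DirID, Studio, Budget

R1 ∩ R2 = {DName, Studio}.
DName → DirID applies, adding DirID
DirID → Year applies, adding Year
Year → Budget applies, adding Budget
Closure: {Year, DName, DirID, Studio, Budget}.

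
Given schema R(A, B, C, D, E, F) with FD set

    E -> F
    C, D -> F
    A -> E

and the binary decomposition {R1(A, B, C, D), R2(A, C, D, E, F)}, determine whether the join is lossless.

Yes

Common attributes: R1 ∩ R2 = {A, C, D}.
Closure of {A, C, D}: C, D → F applies, adding F; A → E applies, adding E. So (A, C, D)⁺ = {A, C, D, E, F}.
This closure contains every attribute of R2, so R1 ∩ R2 → R2. The join is lossless.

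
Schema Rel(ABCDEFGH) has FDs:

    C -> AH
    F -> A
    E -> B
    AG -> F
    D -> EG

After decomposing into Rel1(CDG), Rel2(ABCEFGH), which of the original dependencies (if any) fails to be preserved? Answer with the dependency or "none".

D -> EG

Check D → EG: no single fragment contains all of {DEG}, and the restricted closure of {D} across the fragments never reaches {EG}.
C → AH is preserved.
F → A is preserved.
E → B is preserved.
AG → F is preserved.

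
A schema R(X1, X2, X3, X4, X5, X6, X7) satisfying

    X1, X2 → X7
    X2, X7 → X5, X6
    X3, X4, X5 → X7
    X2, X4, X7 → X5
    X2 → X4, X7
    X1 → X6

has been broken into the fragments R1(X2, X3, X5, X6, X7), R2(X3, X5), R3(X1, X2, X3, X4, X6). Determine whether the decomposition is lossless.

Chase test. Columns are X1, X2, X3, X4, X5, X6, X7; row i has aⱼ where attribute j ∈ Ri, else bᵢⱼ.
Initial tableau (one row per fragment):
  row 1: b11 a2 a3 b14 a5 a6 a7
  row 2: b21 b22 a3 b24 a5 b26 b27
  row 3: a1 a2 a3 a4 b35 a6 b37
Rows 1 and 3 agree on X2; apply X2→X4, X7 and equate their X4, X7 entries.
Rows 1 and 3 agree on X2, X7; apply X2, X7→X5, X6 and equate their X5, X6 entries.
Row 3 is now all distinguished symbols — the join is lossless.

Yes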